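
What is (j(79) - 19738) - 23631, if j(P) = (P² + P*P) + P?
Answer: -30808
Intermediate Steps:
j(P) = P + 2*P² (j(P) = (P² + P²) + P = 2*P² + P = P + 2*P²)
(j(79) - 19738) - 23631 = (79*(1 + 2*79) - 19738) - 23631 = (79*(1 + 158) - 19738) - 23631 = (79*159 - 19738) - 23631 = (12561 - 19738) - 23631 = -7177 - 23631 = -30808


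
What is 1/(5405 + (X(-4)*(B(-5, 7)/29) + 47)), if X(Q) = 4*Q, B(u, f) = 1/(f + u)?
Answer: 29/158100 ≈ 0.00018343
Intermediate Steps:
1/(5405 + (X(-4)*(B(-5, 7)/29) + 47)) = 1/(5405 + ((4*(-4))*(1/((7 - 5)*29)) + 47)) = 1/(5405 + (-16/(2*29) + 47)) = 1/(5405 + (-8/29 + 47)) = 1/(5405 + 1355/29) = 1/(158100/29) = 29/158100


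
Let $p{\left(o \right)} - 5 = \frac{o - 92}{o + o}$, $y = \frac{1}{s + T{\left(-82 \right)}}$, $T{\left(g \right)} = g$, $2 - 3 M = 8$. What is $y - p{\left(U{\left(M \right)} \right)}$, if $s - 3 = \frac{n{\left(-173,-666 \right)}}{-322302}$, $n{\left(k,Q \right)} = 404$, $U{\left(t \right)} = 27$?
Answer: $- \frac{2618584009}{687481074} \approx -3.809$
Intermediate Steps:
$M = -2$ ($M = \frac{2}{3} - \frac{8}{3} = -2$)
$s = \frac{483251}{161151}$ ($s = 3 + \frac{404}{-322302} = 3 + 404 \left(- \frac{1}{322302}\right) = 3 - \frac{202}{161151} = \frac{483251}{161151} \approx 2.9987$)
$y = - \frac{161151}{12731131}$ ($y = \frac{1}{\frac{483251}{161151} - 82} = \frac{1}{- \frac{12731131}{161151}} = - \frac{161151}{12731131} \approx -0.012658$)
$p{\left(o \right)} = 5 + \frac{-92 + o}{2 o}$ ($p{\left(o \right)} = 5 + \frac{o - 92}{o + o} = 5 + \frac{-92 + o}{2 o}$)
$y - p{\left(U{\left(M \right)} \right)} = - \frac{161151}{12731131} - \left(\frac{11}{2} - \frac{46}{27}\right) = - \frac{161151}{12731131} - \frac{205}{54} = - \frac{2618584009}{687481074}$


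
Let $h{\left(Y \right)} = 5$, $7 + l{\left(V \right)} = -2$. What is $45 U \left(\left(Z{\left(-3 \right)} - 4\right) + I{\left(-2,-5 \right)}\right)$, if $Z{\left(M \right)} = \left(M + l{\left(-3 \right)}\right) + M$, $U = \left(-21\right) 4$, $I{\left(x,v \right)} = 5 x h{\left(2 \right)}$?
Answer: $260820$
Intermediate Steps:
$l{\left(V \right)} = -9$ ($l{\left(V \right)} = -7 - 2 = -9$)
$I{\left(x,v \right)} = 25 x$ ($I{\left(x,v \right)} = 5 x 5 = 25 x$)
$U = -84$
$Z{\left(M \right)} = -9 + 2 M$ ($Z{\left(M \right)} = \left(M - 9\right) + M = \left(-9 + M\right) + M = -9 + 2 M$)
$45 U \left(\left(Z{\left(-3 \right)} - 4\right) + I{\left(-2,-5 \right)}\right) = 45 \left(-84\right) \left(\left(\left(-9 + 2 \left(-3\right)\right) - 4\right) + 25 \left(-2\right)\right) = - 3780 \left(\left(\left(-9 - 6\right) - 4\right) - 50\right) = - 3780 \left(\left(-15 - 4\right) - 50\right) = - 3780 \left(-19 - 50\right) = \left(-3780\right) \left(-69\right) = 260820$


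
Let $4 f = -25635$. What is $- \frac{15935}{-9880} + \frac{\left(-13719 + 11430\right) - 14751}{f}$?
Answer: $\frac{14425527}{3376984} \approx 4.2717$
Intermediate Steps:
$f = - \frac{25635}{4}$ ($f = \frac{1}{4} \left(-25635\right) = - \frac{25635}{4} \approx -6408.8$)
$- \frac{15935}{-9880} + \frac{\left(-13719 + 11430\right) - 14751}{f} = - \frac{15935}{-9880} + \frac{\left(-13719 + 11430\right) - 14751}{- \frac{25635}{4}} = \left(-15935\right) \left(- \frac{1}{9880}\right) + \left(-2289 - 14751\right) \left(- \frac{4}{25635}\right) = \frac{3187}{1976} - - \frac{4544}{1709} = \frac{3187}{1976} + \frac{4544}{1709} = \frac{14425527}{3376984}$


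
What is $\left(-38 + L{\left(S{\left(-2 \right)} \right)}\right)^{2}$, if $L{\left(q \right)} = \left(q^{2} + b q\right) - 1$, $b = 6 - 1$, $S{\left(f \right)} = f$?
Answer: $2025$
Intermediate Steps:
$b = 5$
$L{\left(q \right)} = -1 + q^{2} + 5 q$ ($L{\left(q \right)} = \left(q^{2} + 5 q\right) - 1 = -1 + q^{2} + 5 q$)
$\left(-38 + L{\left(S{\left(-2 \right)} \right)}\right)^{2} = \left(-38 + \left(-1 + \left(-2\right)^{2} + 5 \left(-2\right)\right)\right)^{2} = \left(-38 - 7\right)^{2} = \left(-45\right)^{2} = 2025$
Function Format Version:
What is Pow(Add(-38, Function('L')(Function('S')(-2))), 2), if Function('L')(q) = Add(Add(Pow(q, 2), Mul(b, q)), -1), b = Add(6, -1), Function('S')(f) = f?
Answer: 2025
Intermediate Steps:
b = 5
Function('L')(q) = Add(-1, Pow(q, 2), Mul(5, q)) (Function('L')(q) = Add(Add(Pow(q, 2), Mul(5, q)), -1) = Add(-1, Pow(q, 2), Mul(5, q)))
Pow(Add(-38, Function('L')(Function('S')(-2))), 2) = Pow(Add(-38, Add(-1, Pow(-2, 2), Mul(5, -2))), 2) = Pow(Add(-38, Add(-1, 4, -10)), 2) = Pow(Add(-38, -7), 2) = Pow(-45, 2) = 2025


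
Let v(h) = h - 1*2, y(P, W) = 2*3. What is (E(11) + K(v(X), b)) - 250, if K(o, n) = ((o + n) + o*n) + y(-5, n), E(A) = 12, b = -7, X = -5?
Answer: -197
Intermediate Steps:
y(P, W) = 6
v(h) = -2 + h (v(h) = h - 2 = -2 + h)
K(o, n) = 6 + n + o + n*o (K(o, n) = ((o + n) + o*n) + 6 = ((n + o) + n*o) + 6 = (n + o + n*o) + 6 = 6 + n + o + n*o)
(E(11) + K(v(X), b)) - 250 = (12 + (6 - 7 + (-2 - 5) - 7*(-2 - 5))) - 250 = (12 + (6 - 7 - 7 - 7*(-7))) - 250 = (12 + (6 - 7 - 7 + 49)) - 250 = (12 + 41) - 250 = 53 - 250 = -197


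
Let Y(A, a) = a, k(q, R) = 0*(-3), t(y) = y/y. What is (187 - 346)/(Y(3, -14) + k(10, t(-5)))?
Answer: 159/14 ≈ 11.357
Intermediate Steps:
t(y) = 1
k(q, R) = 0
(187 - 346)/(Y(3, -14) + k(10, t(-5))) = (187 - 346)/(-14 + 0) = -159/(-14) = -159*(-1/14) = 159/14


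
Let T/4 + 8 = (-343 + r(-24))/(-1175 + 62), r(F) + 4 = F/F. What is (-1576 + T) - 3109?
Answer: -5248637/1113 ≈ -4715.8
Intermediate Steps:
r(F) = -3 (r(F) = -4 + F/F = -4 + 1 = -3)
T = -34232/1113 (T = -32 + 4*((-343 - 3)/(-1175 + 62)) = -32 + 4*(-346/(-1113)) = -32 + 4*(-346*(-1/1113)) = -32 + 4*(346/1113) = -32 + 1384/1113 = -34232/1113 ≈ -30.757)
(-1576 + T) - 3109 = (-1576 - 34232/1113) - 3109 = -1788320/1113 - 3109 = -5248637/1113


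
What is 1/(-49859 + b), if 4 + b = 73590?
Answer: 1/23727 ≈ 4.2146e-5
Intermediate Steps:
b = 73586 (b = -4 + 73590 = 73586)
1/(-49859 + b) = 1/(-49859 + 73586) = 1/23727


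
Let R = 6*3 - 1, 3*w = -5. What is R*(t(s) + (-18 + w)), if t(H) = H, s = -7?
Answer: -1360/3 ≈ -453.33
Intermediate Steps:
w = -5/3 (w = (⅓)*(-5) = -5/3 ≈ -1.6667)
R = 17 (R = 18 - 1 = 17)
R*(t(s) + (-18 + w)) = 17*(-7 + (-18 - 5/3)) = 17*(-7 - 59/3) = 17*(-80/3) = -1360/3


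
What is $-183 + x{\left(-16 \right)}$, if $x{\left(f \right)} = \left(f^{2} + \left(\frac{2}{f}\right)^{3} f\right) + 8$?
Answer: $\frac{2593}{32} \approx 81.031$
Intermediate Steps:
$x{\left(f \right)} = 8 + f^{2} + \frac{8}{f^{2}}$ ($x{\left(f \right)} = \left(f^{2} + \frac{8}{f^{3}} f\right) + 8 = \left(f^{2} + \frac{8}{f^{2}}\right) + 8 = 8 + f^{2} + \frac{8}{f^{2}}$)
$-183 + x{\left(-16 \right)} = -183 + \left(8 + \left(-16\right)^{2} + \frac{8}{256}\right) = -183 + \left(8 + 256 + 8 \cdot \frac{1}{256}\right) = -183 + \left(8 + 256 + \frac{1}{32}\right) = -183 + \frac{8449}{32} = \frac{2593}{32}$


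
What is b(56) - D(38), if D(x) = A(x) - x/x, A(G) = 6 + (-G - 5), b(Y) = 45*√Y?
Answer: 38 + 90*√14 ≈ 374.75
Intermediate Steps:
A(G) = 1 - G (A(G) = 6 + (-5 - G) = 1 - G)
D(x) = -x (D(x) = (1 - x) - x/x = (1 - x) - 1*1 = (1 - x) - 1 = -x)
b(56) - D(38) = 45*√56 - (-1)*38 = 45*(2*√14) - 1*(-38) = 90*√14 + 38 = 38 + 90*√14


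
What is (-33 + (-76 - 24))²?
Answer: 17689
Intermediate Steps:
(-33 + (-76 - 24))² = (-33 - 100)² = (-133)² = 17689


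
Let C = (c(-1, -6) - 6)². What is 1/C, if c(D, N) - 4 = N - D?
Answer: 1/49 ≈ 0.020408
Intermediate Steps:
c(D, N) = 4 + N - D (c(D, N) = 4 + (N - D) = 4 + N - D)
C = 49 (C = ((4 - 6 - 1*(-1)) - 6)² = ((4 - 6 + 1) - 6)² = (-1 - 6)² = (-7)² = 49)
1/C = 1/49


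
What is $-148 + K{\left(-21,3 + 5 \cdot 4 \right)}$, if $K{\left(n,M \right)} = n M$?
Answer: $-631$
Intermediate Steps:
$K{\left(n,M \right)} = M n$
$-148 + K{\left(-21,3 + 5 \cdot 4 \right)} = -148 + \left(3 + 5 \cdot 4\right) \left(-21\right) = -148 + \left(3 + 20\right) \left(-21\right) = -148 + 23 \left(-21\right) = -148 - 483 = -631$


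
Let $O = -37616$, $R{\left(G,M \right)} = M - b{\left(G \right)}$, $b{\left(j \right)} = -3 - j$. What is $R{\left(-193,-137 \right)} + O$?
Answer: $-37943$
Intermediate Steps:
$R{\left(G,M \right)} = 3 + G + M$ ($R{\left(G,M \right)} = M - \left(-3 - G\right) = M + \left(3 + G\right) = 3 + G + M$)
$R{\left(-193,-137 \right)} + O = \left(3 - 193 - 137\right) - 37616 = -327 - 37616 = -37943$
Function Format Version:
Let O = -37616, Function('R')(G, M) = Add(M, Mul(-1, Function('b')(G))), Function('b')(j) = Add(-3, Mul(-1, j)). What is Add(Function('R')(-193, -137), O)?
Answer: -37943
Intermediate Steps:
Function('R')(G, M) = Add(3, G, M) (Function('R')(G, M) = Add(M, Mul(-1, Add(-3, Mul(-1, G)))) = Add(M, Add(3, G)) = Add(3, G, M))
Add(Function('R')(-193, -137), O) = Add(Add(3, -193, -137), -37616) = Add(-327, -37616) = -37943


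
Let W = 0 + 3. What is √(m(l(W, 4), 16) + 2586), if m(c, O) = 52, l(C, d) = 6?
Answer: √2638 ≈ 51.361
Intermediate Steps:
W = 3
√(m(l(W, 4), 16) + 2586) = √(52 + 2586) = √2638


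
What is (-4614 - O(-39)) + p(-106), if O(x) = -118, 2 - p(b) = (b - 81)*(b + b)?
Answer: -44138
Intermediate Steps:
p(b) = 2 - 2*b*(-81 + b) (p(b) = 2 - (b - 81)*(b + b) = 2 - (-81 + b)*2*b = 2 - 2*b*(-81 + b))
(-4614 - O(-39)) + p(-106) = (-4614 - 1*(-118)) + (2 - 2*(-106)² + 162*(-106)) = (-4614 + 118) + (2 - 2*11236 - 17172) = -4496 + (2 - 22472 - 17172) = -4496 - 39642 = -44138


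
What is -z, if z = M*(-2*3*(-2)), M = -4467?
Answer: 53604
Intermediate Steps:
z = -53604 (z = -4467*(-2*3)*(-2) = -(-26802)*(-2) = -4467*12 = -53604)
-z = -1*(-53604) = 53604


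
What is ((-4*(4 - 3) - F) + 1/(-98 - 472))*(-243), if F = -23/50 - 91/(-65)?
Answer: 570402/475 ≈ 1200.8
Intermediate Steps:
F = 47/50 (F = -23*1/50 - 91*(-1/65) = -23/50 + 7/5 = 47/50 ≈ 0.94000)
((-4*(4 - 3) - F) + 1/(-98 - 472))*(-243) = ((-4*(4 - 3) - 1*47/50) + 1/(-98 - 472))*(-243) = ((-4*1 - 47/50) + 1/(-570))*(-243) = ((-4 - 47/50) - 1/570)*(-243) = (-247/50 - 1/570)*(-243) = -7042/1425*(-243) = 570402/475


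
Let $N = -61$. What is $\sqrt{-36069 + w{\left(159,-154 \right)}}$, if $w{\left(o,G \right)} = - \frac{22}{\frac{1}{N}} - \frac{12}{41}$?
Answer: $\frac{i \sqrt{58376579}}{41} \approx 186.35 i$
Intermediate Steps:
$w{\left(o,G \right)} = \frac{55010}{41}$ ($w{\left(o,G \right)} = - \frac{22}{\frac{1}{-61}} - \frac{12}{41} = - \frac{22}{- \frac{1}{61}} - \frac{12}{41} = \left(-22\right) \left(-61\right) - \frac{12}{41} = 1342 - \frac{12}{41} = \frac{55010}{41}$)
$\sqrt{-36069 + w{\left(159,-154 \right)}} = \sqrt{-36069 + \frac{55010}{41}} = \sqrt{- \frac{1423819}{41}} = \frac{i \sqrt{58376579}}{41}$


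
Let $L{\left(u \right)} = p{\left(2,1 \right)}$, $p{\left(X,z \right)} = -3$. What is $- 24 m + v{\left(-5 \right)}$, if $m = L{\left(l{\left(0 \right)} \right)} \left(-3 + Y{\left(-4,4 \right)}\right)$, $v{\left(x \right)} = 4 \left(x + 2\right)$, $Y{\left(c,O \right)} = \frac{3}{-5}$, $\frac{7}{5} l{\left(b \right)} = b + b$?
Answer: $- \frac{1356}{5} \approx -271.2$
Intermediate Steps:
$l{\left(b \right)} = \frac{10 b}{7}$ ($l{\left(b \right)} = \frac{5 \left(b + b\right)}{7} = \frac{5 \cdot 2 b}{7} = \frac{10 b}{7}$)
$Y{\left(c,O \right)} = - \frac{3}{5}$ ($Y{\left(c,O \right)} = 3 \left(- \frac{1}{5}\right) = - \frac{3}{5}$)
$L{\left(u \right)} = -3$
$v{\left(x \right)} = 8 + 4 x$ ($v{\left(x \right)} = 4 \left(2 + x\right) = 8 + 4 x$)
$m = \frac{54}{5}$ ($m = - 3 \left(-3 - \frac{3}{5}\right) = \left(-3\right) \left(- \frac{18}{5}\right) = \frac{54}{5} \approx 10.8$)
$- 24 m + v{\left(-5 \right)} = \left(-24\right) \frac{54}{5} + \left(8 + 4 \left(-5\right)\right) = - \frac{1296}{5} + \left(8 - 20\right) = - \frac{1296}{5} - 12 = - \frac{1356}{5}$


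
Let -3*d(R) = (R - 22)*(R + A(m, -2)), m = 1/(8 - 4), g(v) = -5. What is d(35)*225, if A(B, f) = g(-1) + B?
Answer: -117975/4 ≈ -29494.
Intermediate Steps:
m = ¼ (m = 1/4 = ¼ ≈ 0.25000)
A(B, f) = -5 + B
d(R) = -(-22 + R)*(-19/4 + R)/3 (d(R) = -(R - 22)*(R + (-5 + ¼))/3 = -(-22 + R)*(R - 19/4)/3 = -(-22 + R)*(-19/4 + R)/3)
d(35)*225 = (-209/6 - ⅓*35² + (107/12)*35)*225 = (-209/6 - ⅓*1225 + 3745/12)*225 = (-209/6 - 1225/3 + 3745/12)*225 = -1573/12*225 = -117975/4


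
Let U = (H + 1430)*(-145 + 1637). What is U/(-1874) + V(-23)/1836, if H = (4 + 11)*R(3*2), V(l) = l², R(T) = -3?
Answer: -1896477887/1720332 ≈ -1102.4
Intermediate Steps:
H = -45 (H = (4 + 11)*(-3) = 15*(-3) = -45)
U = 2066420 (U = (-45 + 1430)*(-145 + 1637) = 1385*1492 = 2066420)
U/(-1874) + V(-23)/1836 = 2066420/(-1874) + (-23)²/1836 = 2066420*(-1/1874) + 529*(1/1836) = -1033210/937 + 529/1836 = -1896477887/1720332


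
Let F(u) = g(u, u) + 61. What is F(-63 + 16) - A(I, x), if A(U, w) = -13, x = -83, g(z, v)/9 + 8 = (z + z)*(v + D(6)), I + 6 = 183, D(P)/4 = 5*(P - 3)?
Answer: -10996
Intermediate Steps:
D(P) = -60 + 20*P (D(P) = 4*(5*(P - 3)) = 4*(5*(-3 + P)) = 4*(-15 + 5*P) = -60 + 20*P)
I = 177 (I = -6 + 183 = 177)
g(z, v) = -72 + 18*z*(60 + v) (g(z, v) = -72 + 9*((z + z)*(v + (-60 + 20*6))) = -72 + 9*((2*z)*(v + (-60 + 120))) = -72 + 9*((2*z)*(v + 60)) = -72 + 9*((2*z)*(60 + v)) = -72 + 9*(2*z*(60 + v)) = -72 + 18*z*(60 + v))
F(u) = -11 + 18*u**2 + 1080*u (F(u) = (-72 + 1080*u + 18*u*u) + 61 = (-72 + 1080*u + 18*u**2) + 61 = (-72 + 18*u**2 + 1080*u) + 61 = -11 + 18*u**2 + 1080*u)
F(-63 + 16) - A(I, x) = (-11 + 18*(-63 + 16)**2 + 1080*(-63 + 16)) - 1*(-13) = (-11 + 18*(-47)**2 + 1080*(-47)) + 13 = (-11 + 18*2209 - 50760) + 13 = (-11 + 39762 - 50760) + 13 = -11009 + 13 = -10996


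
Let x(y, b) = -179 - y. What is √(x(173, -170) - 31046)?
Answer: I*√31398 ≈ 177.19*I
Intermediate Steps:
√(x(173, -170) - 31046) = √((-179 - 1*173) - 31046) = √((-179 - 173) - 31046) = √(-352 - 31046) = √(-31398) = I*√31398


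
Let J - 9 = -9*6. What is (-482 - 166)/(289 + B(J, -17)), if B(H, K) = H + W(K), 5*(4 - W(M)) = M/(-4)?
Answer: -12960/4943 ≈ -2.6219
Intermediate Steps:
J = -45 (J = 9 - 9*6 = 9 - 3*18 = 9 - 54 = -45)
W(M) = 4 + M/20 (W(M) = 4 - M/(5*(-4)) = 4 - M*(-1)/(5*4) = 4 - (-1)*M/20 = 4 + M/20)
B(H, K) = 4 + H + K/20 (B(H, K) = H + (4 + K/20) = 4 + H + K/20)
(-482 - 166)/(289 + B(J, -17)) = (-482 - 166)/(289 + (4 - 45 + (1/20)*(-17))) = -648/(289 + (4 - 45 - 17/20)) = -648/(289 - 837/20) = -648/4943/20 = -648*20/4943 = -12960/4943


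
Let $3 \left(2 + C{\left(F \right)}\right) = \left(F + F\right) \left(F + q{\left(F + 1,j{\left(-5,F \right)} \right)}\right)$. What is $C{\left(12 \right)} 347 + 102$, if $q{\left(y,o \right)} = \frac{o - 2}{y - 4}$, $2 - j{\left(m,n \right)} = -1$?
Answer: $\frac{297256}{9} \approx 33028.0$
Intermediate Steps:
$j{\left(m,n \right)} = 3$ ($j{\left(m,n \right)} = 2 - -1 = 2 + 1 = 3$)
$q{\left(y,o \right)} = \frac{-2 + o}{-4 + y}$
$C{\left(F \right)} = -2 + \frac{2 F \left(F + \frac{1}{-3 + F}\right)}{3}$ ($C{\left(F \right)} = -2 + \frac{\left(F + F\right) \left(F + \frac{-2 + 3}{-4 + \left(F + 1\right)}\right)}{3} = -2 + \frac{2 F \left(F + \frac{1}{-4 + \left(1 + F\right)} 1\right)}{3} = -2 + \frac{2 F \left(F + \frac{1}{-3 + F} 1\right)}{3} = -2 + \frac{2 F \left(F + \frac{1}{-3 + F}\right)}{3}$)
$C{\left(12 \right)} 347 + 102 = \frac{2 \left(12 + \left(-3 + 12\right) \left(-3 + 12^{2}\right)\right)}{3 \left(-3 + 12\right)} 347 + 102 = \frac{2 \left(12 + 9 \left(-3 + 144\right)\right)}{3 \cdot 9} \cdot 347 + 102 = \frac{2}{3} \cdot \frac{1}{9} \left(12 + 9 \cdot 141\right) 347 + 102 = \frac{2}{3} \cdot \frac{1}{9} \left(12 + 1269\right) 347 + 102 = \frac{2}{3} \cdot \frac{1}{9} \cdot 1281 \cdot 347 + 102 = \frac{854}{9} \cdot 347 + 102 = \frac{296338}{9} + 102 = \frac{297256}{9}$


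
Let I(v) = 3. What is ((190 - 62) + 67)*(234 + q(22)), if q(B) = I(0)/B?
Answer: 1004445/22 ≈ 45657.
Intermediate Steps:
q(B) = 3/B
((190 - 62) + 67)*(234 + q(22)) = ((190 - 62) + 67)*(234 + 3/22) = (128 + 67)*(234 + 3*(1/22)) = 195*(234 + 3/22) = 195*(5151/22) = 1004445/22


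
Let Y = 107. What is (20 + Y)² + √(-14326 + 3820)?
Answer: 16129 + I*√10506 ≈ 16129.0 + 102.5*I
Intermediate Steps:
(20 + Y)² + √(-14326 + 3820) = (20 + 107)² + √(-14326 + 3820) = 127² + √(-10506) = 16129 + I*√10506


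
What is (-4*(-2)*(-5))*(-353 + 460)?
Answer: -4280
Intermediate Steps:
(-4*(-2)*(-5))*(-353 + 460) = (8*(-5))*107 = -40*107 = -4280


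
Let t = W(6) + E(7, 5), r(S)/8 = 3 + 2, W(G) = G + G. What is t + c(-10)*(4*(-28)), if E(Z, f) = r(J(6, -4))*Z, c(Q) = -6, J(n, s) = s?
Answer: 964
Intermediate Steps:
W(G) = 2*G
r(S) = 40 (r(S) = 8*(3 + 2) = 8*5 = 40)
E(Z, f) = 40*Z
t = 292 (t = 2*6 + 40*7 = 12 + 280 = 292)
t + c(-10)*(4*(-28)) = 292 - 24*(-28) = 292 - 6*(-112) = 292 + 672 = 964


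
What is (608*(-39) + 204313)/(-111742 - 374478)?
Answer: -180601/486220 ≈ -0.37144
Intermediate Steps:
(608*(-39) + 204313)/(-111742 - 374478) = (-23712 + 204313)/(-486220) = 180601*(-1/486220) = -180601/486220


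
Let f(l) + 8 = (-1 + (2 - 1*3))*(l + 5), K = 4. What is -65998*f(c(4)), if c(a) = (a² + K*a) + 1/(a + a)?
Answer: 10856671/2 ≈ 5.4283e+6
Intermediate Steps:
c(a) = a² + 1/(2*a) + 4*a (c(a) = (a² + 4*a) + 1/(a + a) = (a² + 4*a) + 1/(2*a) = a² + 1/(2*a) + 4*a)
f(l) = -18 - 2*l (f(l) = -8 + (-1 + (2 - 1*3))*(l + 5) = -8 + (-1 + (2 - 3))*(5 + l) = -8 + (-1 - 1)*(5 + l) = -8 - 2*(5 + l) = -8 + (-10 - 2*l) = -18 - 2*l)
-65998*f(c(4)) = -65998*(-18 - 2*(4² + (½)/4 + 4*4)) = -65998*(-18 - 2*(16 + (½)*(¼) + 16)) = -65998*(-18 - 2*(16 + ⅛ + 16)) = -65998*(-18 - 2*257/8) = -65998*(-18 - 257/4) = -65998*(-329/4) = 10856671/2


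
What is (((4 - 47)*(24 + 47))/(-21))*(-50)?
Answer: -152650/21 ≈ -7269.0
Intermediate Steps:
(((4 - 47)*(24 + 47))/(-21))*(-50) = -(-43)*71/21*(-50) = -1/21*(-3053)*(-50) = (3053/21)*(-50) = -152650/21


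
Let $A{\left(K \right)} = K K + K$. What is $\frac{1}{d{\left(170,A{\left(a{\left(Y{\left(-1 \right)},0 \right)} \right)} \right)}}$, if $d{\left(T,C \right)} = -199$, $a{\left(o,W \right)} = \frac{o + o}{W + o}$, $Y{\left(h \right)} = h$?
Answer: $- \frac{1}{199} \approx -0.0050251$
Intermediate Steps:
$a{\left(o,W \right)} = \frac{2 o}{W + o}$
$A{\left(K \right)} = K + K^{2}$ ($A{\left(K \right)} = K^{2} + K = K + K^{2}$)
$\frac{1}{d{\left(170,A{\left(a{\left(Y{\left(-1 \right)},0 \right)} \right)} \right)}} = \frac{1}{-199} = - \frac{1}{199}$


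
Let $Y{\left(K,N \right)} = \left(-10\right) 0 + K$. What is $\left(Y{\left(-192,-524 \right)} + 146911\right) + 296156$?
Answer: $442875$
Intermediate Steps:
$Y{\left(K,N \right)} = K$ ($Y{\left(K,N \right)} = 0 + K = K$)
$\left(Y{\left(-192,-524 \right)} + 146911\right) + 296156 = \left(-192 + 146911\right) + 296156 = 146719 + 296156 = 442875$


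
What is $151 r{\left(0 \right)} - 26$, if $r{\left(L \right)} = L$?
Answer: $-26$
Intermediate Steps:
$151 r{\left(0 \right)} - 26 = 151 \cdot 0 - 26 = 0 - 26 = -26$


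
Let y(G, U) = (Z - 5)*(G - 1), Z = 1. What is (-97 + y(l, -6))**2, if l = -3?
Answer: 6561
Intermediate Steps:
y(G, U) = 4 - 4*G (y(G, U) = (1 - 5)*(G - 1) = -4*(-1 + G) = 4 - 4*G)
(-97 + y(l, -6))**2 = (-97 + (4 - 4*(-3)))**2 = (-97 + (4 + 12))**2 = (-97 + 16)**2 = (-81)**2 = 6561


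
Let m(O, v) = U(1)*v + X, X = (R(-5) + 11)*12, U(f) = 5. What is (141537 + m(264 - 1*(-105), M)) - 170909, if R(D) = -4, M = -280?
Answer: -30688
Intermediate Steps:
X = 84 (X = (-4 + 11)*12 = 7*12 = 84)
m(O, v) = 84 + 5*v (m(O, v) = 5*v + 84 = 84 + 5*v)
(141537 + m(264 - 1*(-105), M)) - 170909 = (141537 + (84 + 5*(-280))) - 170909 = (141537 + (84 - 1400)) - 170909 = (141537 - 1316) - 170909 = 140221 - 170909 = -30688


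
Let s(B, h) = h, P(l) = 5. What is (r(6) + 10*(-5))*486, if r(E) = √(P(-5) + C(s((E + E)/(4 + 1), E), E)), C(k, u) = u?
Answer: -24300 + 486*√11 ≈ -22688.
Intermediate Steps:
r(E) = √(5 + E)
(r(6) + 10*(-5))*486 = (√(5 + 6) + 10*(-5))*486 = (√11 - 50)*486 = (-50 + √11)*486 = -24300 + 486*√11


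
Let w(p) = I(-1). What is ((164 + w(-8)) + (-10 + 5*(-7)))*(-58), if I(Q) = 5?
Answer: -7192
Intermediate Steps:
w(p) = 5
((164 + w(-8)) + (-10 + 5*(-7)))*(-58) = ((164 + 5) + (-10 + 5*(-7)))*(-58) = (169 + (-10 - 35))*(-58) = (169 - 45)*(-58) = 124*(-58) = -7192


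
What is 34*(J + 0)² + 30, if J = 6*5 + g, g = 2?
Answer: 34846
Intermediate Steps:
J = 32 (J = 6*5 + 2 = 30 + 2 = 32)
34*(J + 0)² + 30 = 34*(32 + 0)² + 30 = 34*32² + 30 = 34*1024 + 30 = 34816 + 30 = 34846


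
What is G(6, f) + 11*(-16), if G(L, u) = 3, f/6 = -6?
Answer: -173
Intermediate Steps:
f = -36 (f = 6*(-6) = -36)
G(6, f) + 11*(-16) = 3 + 11*(-16) = 3 - 176 = -173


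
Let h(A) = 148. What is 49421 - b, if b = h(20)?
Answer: 49273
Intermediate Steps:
b = 148
49421 - b = 49421 - 1*148 = 49421 - 148 = 49273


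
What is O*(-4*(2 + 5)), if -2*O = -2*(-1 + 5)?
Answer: -112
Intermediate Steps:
O = 4 (O = -(-1)*(-1 + 5) = -(-1)*4 = -1/2*(-8) = 4)
O*(-4*(2 + 5)) = 4*(-4*(2 + 5)) = 4*(-4*7) = 4*(-28) = -112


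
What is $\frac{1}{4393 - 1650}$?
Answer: $\frac{1}{2743} \approx 0.00036456$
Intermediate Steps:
$\frac{1}{4393 - 1650} = \frac{1}{2743}$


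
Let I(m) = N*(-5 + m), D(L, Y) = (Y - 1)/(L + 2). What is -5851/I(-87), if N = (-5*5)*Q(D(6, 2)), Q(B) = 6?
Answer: -5851/13800 ≈ -0.42399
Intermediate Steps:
D(L, Y) = (-1 + Y)/(2 + L)
N = -150 (N = -5*5*6 = -25*6 = -150)
I(m) = 750 - 150*m (I(m) = -150*(-5 + m) = 750 - 150*m)
-5851/I(-87) = -5851/(750 - 150*(-87)) = -5851/(750 + 13050) = -5851/13800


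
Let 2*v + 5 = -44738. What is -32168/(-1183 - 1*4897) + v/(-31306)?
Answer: 71441883/11896280 ≈ 6.0054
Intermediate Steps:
v = -44743/2 (v = -5/2 + (½)*(-44738) = -5/2 - 22369 = -44743/2 ≈ -22372.)
-32168/(-1183 - 1*4897) + v/(-31306) = -32168/(-1183 - 1*4897) - 44743/2/(-31306) = -32168/(-1183 - 4897) - 44743/2*(-1/31306) = -32168/(-6080) + 44743/62612 = -32168*(-1/6080) + 44743/62612 = 4021/760 + 44743/62612 = 71441883/11896280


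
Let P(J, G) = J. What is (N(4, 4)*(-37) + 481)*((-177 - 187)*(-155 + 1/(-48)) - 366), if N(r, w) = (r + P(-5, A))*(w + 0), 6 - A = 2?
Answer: 423152831/12 ≈ 3.5263e+7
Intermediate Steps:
A = 4 (A = 6 - 1*2 = 6 - 2 = 4)
N(r, w) = w*(-5 + r) (N(r, w) = (r - 5)*(w + 0) = (-5 + r)*w = w*(-5 + r))
(N(4, 4)*(-37) + 481)*((-177 - 187)*(-155 + 1/(-48)) - 366) = ((4*(-5 + 4))*(-37) + 481)*((-177 - 187)*(-155 + 1/(-48)) - 366) = ((4*(-1))*(-37) + 481)*(-364*(-155 - 1/48) - 366) = (-4*(-37) + 481)*(-364*(-7441/48) - 366) = (148 + 481)*(677131/12 - 366) = 629*(672739/12) = 423152831/12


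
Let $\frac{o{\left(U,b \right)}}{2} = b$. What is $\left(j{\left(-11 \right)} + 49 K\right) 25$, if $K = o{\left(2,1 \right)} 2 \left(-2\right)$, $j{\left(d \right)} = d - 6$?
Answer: $-10225$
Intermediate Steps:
$j{\left(d \right)} = -6 + d$ ($j{\left(d \right)} = d - 6 = -6 + d$)
$o{\left(U,b \right)} = 2 b$
$K = -8$ ($K = 2 \cdot 1 \cdot 2 \left(-2\right) = 2 \cdot 2 \left(-2\right) = 4 \left(-2\right) = -8$)
$\left(j{\left(-11 \right)} + 49 K\right) 25 = \left(\left(-6 - 11\right) + 49 \left(-8\right)\right) 25 = \left(-17 - 392\right) 25 = \left(-409\right) 25 = -10225$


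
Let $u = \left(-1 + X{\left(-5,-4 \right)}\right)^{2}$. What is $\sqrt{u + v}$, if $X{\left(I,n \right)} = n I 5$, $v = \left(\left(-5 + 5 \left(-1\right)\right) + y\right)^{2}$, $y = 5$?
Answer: $17 \sqrt{34} \approx 99.126$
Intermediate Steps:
$v = 25$ ($v = \left(\left(-5 + 5 \left(-1\right)\right) + 5\right)^{2} = \left(\left(-5 - 5\right) + 5\right)^{2} = \left(-10 + 5\right)^{2} = \left(-5\right)^{2} = 25$)
$X{\left(I,n \right)} = 5 I n$ ($X{\left(I,n \right)} = I n 5 = 5 I n$)
$u = 9801$ ($u = \left(-1 + 5 \left(-5\right) \left(-4\right)\right)^{2} = \left(-1 + 100\right)^{2} = 99^{2} = 9801$)
$\sqrt{u + v} = \sqrt{9801 + 25} = \sqrt{9826} = 17 \sqrt{34}$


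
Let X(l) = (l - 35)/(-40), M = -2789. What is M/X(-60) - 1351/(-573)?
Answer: -12759107/10887 ≈ -1172.0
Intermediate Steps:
X(l) = 7/8 - l/40 (X(l) = (-35 + l)*(-1/40) = 7/8 - l/40)
M/X(-60) - 1351/(-573) = -2789/(7/8 - 1/40*(-60)) - 1351/(-573) = -2789/(7/8 + 3/2) - 1351*(-1/573) = -2789/19/8 + 1351/573 = -2789*8/19 + 1351/573 = -22312/19 + 1351/573 = -12759107/10887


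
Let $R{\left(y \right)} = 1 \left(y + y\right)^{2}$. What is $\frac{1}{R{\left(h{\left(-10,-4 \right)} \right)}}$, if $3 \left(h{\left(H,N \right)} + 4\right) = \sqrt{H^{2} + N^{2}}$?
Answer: $\frac{9}{16 \left(6 - \sqrt{29}\right)^{2}} \approx 1.488$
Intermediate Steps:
$h{\left(H,N \right)} = -4 + \frac{\sqrt{H^{2} + N^{2}}}{3}$
$R{\left(y \right)} = 4 y^{2}$ ($R{\left(y \right)} = 1 \left(2 y\right)^{2} = 1 \cdot 4 y^{2} = 4 y^{2}$)
$\frac{1}{R{\left(h{\left(-10,-4 \right)} \right)}} = \frac{1}{4 \left(-4 + \frac{\sqrt{\left(-10\right)^{2} + \left(-4\right)^{2}}}{3}\right)^{2}} = \frac{1}{4 \left(-4 + \frac{\sqrt{100 + 16}}{3}\right)^{2}} = \frac{1}{4 \left(-4 + \frac{\sqrt{116}}{3}\right)^{2}} = \frac{1}{4 \left(-4 + \frac{2 \sqrt{29}}{3}\right)^{2}}$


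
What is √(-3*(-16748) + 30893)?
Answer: √81137 ≈ 284.85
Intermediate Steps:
√(-3*(-16748) + 30893) = √(50244 + 30893) = √81137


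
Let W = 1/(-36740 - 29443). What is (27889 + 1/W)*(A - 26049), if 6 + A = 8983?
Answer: 653755168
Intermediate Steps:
A = 8977 (A = -6 + 8983 = 8977)
W = -1/66183 (W = 1/(-66183) = -1/66183 ≈ -1.5110e-5)
(27889 + 1/W)*(A - 26049) = (27889 + 1/(-1/66183))*(8977 - 26049) = (27889 - 66183)*(-17072) = -38294*(-17072) = 653755168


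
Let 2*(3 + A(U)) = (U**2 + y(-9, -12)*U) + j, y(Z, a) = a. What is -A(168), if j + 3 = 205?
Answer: -13202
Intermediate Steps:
j = 202 (j = -3 + 205 = 202)
A(U) = 98 + U**2/2 - 6*U (A(U) = -3 + ((U**2 - 12*U) + 202)/2 = -3 + (202 + U**2 - 12*U)/2 = -3 + (101 + U**2/2 - 6*U) = 98 + U**2/2 - 6*U)
-A(168) = -(98 + (1/2)*168**2 - 6*168) = -(98 + (1/2)*28224 - 1008) = -(98 + 14112 - 1008) = -1*13202 = -13202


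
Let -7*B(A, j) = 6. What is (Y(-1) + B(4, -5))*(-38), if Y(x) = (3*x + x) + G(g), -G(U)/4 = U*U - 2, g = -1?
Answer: 228/7 ≈ 32.571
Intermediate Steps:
G(U) = 8 - 4*U**2 (G(U) = -4*(U*U - 2) = -4*(U**2 - 2) = -4*(-2 + U**2) = 8 - 4*U**2)
B(A, j) = -6/7 (B(A, j) = -1/7*6 = -6/7)
Y(x) = 4 + 4*x (Y(x) = (3*x + x) + (8 - 4*(-1)**2) = 4*x + (8 - 4*1) = 4*x + (8 - 4) = 4*x + 4 = 4 + 4*x)
(Y(-1) + B(4, -5))*(-38) = ((4 + 4*(-1)) - 6/7)*(-38) = ((4 - 4) - 6/7)*(-38) = (0 - 6/7)*(-38) = -6/7*(-38) = 228/7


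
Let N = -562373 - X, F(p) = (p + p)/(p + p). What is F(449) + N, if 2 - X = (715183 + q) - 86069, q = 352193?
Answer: 418933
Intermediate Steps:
F(p) = 1 (F(p) = (2*p)/((2*p)) = (2*p)*(1/(2*p)) = 1)
X = -981305 (X = 2 - ((715183 + 352193) - 86069) = 2 - (1067376 - 86069) = 2 - 1*981307 = 2 - 981307 = -981305)
N = 418932 (N = -562373 - 1*(-981305) = -562373 + 981305 = 418932)
F(449) + N = 1 + 418932 = 418933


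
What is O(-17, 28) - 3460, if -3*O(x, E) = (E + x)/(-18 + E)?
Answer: -103811/30 ≈ -3460.4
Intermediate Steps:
O(x, E) = -(E + x)/(3*(-18 + E))
O(-17, 28) - 3460 = (-1*28 - 1*(-17))/(3*(-18 + 28)) - 3460 = (1/3)*(-28 + 17)/10 - 3460 = (1/3)*(1/10)*(-11) - 3460 = -11/30 - 3460 = -103811/30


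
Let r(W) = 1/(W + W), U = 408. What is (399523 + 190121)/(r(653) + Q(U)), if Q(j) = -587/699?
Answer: -538282469736/765923 ≈ -7.0279e+5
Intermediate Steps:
Q(j) = -587/699 (Q(j) = -587*1/699 = -587/699)
r(W) = 1/(2*W)
(399523 + 190121)/(r(653) + Q(U)) = (399523 + 190121)/((½)/653 - 587/699) = 589644/((½)*(1/653) - 587/699) = 589644/(1/1306 - 587/699) = 589644/(-765923/912894) = 589644*(-912894/765923) = -538282469736/765923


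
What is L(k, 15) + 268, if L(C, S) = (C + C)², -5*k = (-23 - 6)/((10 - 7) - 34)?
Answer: 6442064/24025 ≈ 268.14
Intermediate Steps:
k = -29/155 (k = -(-23 - 6)/(5*((10 - 7) - 34)) = -(-29)/(5*(3 - 34)) = -(-29)/(5*(-31)) = -(-29)*(-1)/(5*31) = -⅕*29/31 = -29/155 ≈ -0.18710)
L(C, S) = 4*C² (L(C, S) = (2*C)² = 4*C²)
L(k, 15) + 268 = 4*(-29/155)² + 268 = 4*(841/24025) + 268 = 3364/24025 + 268 = 6442064/24025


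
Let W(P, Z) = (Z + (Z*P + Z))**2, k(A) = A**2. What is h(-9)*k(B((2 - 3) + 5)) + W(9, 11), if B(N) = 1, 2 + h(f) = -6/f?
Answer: 43919/3 ≈ 14640.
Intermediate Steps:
h(f) = -2 - 6/f
W(P, Z) = (2*Z + P*Z)**2 (W(P, Z) = (Z + (P*Z + Z))**2 = (Z + (Z + P*Z))**2 = (2*Z + P*Z)**2)
h(-9)*k(B((2 - 3) + 5)) + W(9, 11) = (-2 - 6/(-9))*1**2 + 11**2*(2 + 9)**2 = (-2 - 6*(-1/9))*1 + 121*11**2 = (-2 + 2/3)*1 + 121*121 = -4/3*1 + 14641 = -4/3 + 14641 = 43919/3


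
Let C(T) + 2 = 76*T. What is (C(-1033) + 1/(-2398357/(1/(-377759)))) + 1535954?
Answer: 1320445636858322573/906000941963 ≈ 1.4574e+6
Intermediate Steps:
C(T) = -2 + 76*T
(C(-1033) + 1/(-2398357/(1/(-377759)))) + 1535954 = ((-2 + 76*(-1033)) + 1/(-2398357/(1/(-377759)))) + 1535954 = ((-2 - 78508) + 1/(-2398357/(-1/377759))) + 1535954 = (-78510 + 1/(-2398357*(-377759))) + 1535954 = (-78510 + 1/906000941963) + 1535954 = -71130133953515129/906000941963 + 1535954 = 1320445636858322573/906000941963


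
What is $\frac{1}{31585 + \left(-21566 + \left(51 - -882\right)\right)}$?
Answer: $\frac{1}{10952} \approx 9.1308 \cdot 10^{-5}$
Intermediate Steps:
$\frac{1}{31585 + \left(-21566 + \left(51 - -882\right)\right)} = \frac{1}{31585 + \left(-21566 + \left(51 + 882\right)\right)} = \frac{1}{31585 + \left(-21566 + 933\right)} = \frac{1}{31585 - 20633} = \frac{1}{10952}$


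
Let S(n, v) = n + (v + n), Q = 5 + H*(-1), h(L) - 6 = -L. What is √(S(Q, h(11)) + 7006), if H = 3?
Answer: √7005 ≈ 83.696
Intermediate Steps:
h(L) = 6 - L
Q = 2 (Q = 5 + 3*(-1) = 5 - 3 = 2)
S(n, v) = v + 2*n (S(n, v) = n + (n + v) = v + 2*n)
√(S(Q, h(11)) + 7006) = √(((6 - 1*11) + 2*2) + 7006) = √(((6 - 11) + 4) + 7006) = √((-5 + 4) + 7006) = √(-1 + 7006) = √7005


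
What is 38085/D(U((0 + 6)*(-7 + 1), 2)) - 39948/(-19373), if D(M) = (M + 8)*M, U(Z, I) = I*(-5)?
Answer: 147723933/77492 ≈ 1906.3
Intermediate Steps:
U(Z, I) = -5*I
D(M) = M*(8 + M) (D(M) = (8 + M)*M = M*(8 + M))
38085/D(U((0 + 6)*(-7 + 1), 2)) - 39948/(-19373) = 38085/(((-5*2)*(8 - 5*2))) - 39948/(-19373) = 38085/((-10*(8 - 10))) - 39948*(-1/19373) = 38085/((-10*(-2))) + 39948/19373 = 38085/20 + 39948/19373 = 38085*(1/20) + 39948/19373 = 7617/4 + 39948/19373 = 147723933/77492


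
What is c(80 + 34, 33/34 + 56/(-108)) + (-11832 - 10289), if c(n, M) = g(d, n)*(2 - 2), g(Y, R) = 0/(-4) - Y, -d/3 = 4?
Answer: -22121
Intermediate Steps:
d = -12 (d = -3*4 = -12)
g(Y, R) = -Y (g(Y, R) = 0*(-¼) - Y = 0 - Y = -Y)
c(n, M) = 0 (c(n, M) = (-1*(-12))*(2 - 2) = 12*0 = 0)
c(80 + 34, 33/34 + 56/(-108)) + (-11832 - 10289) = 0 + (-11832 - 10289) = 0 - 22121 = -22121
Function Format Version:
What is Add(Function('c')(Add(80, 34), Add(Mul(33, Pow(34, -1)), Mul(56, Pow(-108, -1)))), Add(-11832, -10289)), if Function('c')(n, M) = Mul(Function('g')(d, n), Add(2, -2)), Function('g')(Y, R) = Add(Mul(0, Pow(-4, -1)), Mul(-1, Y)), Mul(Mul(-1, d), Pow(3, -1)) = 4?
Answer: -22121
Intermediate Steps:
d = -12 (d = Mul(-3, 4) = -12)
Function('g')(Y, R) = Mul(-1, Y) (Function('g')(Y, R) = Add(Mul(0, Rational(-1, 4)), Mul(-1, Y)) = Add(0, Mul(-1, Y)) = Mul(-1, Y))
Function('c')(n, M) = 0 (Function('c')(n, M) = Mul(Mul(-1, -12), Add(2, -2)) = Mul(12, 0) = 0)
Add(Function('c')(Add(80, 34), Add(Mul(33, Pow(34, -1)), Mul(56, Pow(-108, -1)))), Add(-11832, -10289)) = Add(0, Add(-11832, -10289)) = Add(0, -22121) = -22121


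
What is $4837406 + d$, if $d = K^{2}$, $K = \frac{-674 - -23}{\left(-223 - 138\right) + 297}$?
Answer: $\frac{19814438777}{4096} \approx 4.8375 \cdot 10^{6}$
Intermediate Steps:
$K = \frac{651}{64}$ ($K = \frac{-674 + \left(-442 + 465\right)}{-361 + 297} = \frac{-674 + 23}{-64} = \left(-651\right) \left(- \frac{1}{64}\right) = \frac{651}{64} \approx 10.172$)
$d = \frac{423801}{4096}$ ($d = \left(\frac{651}{64}\right)^{2} = \frac{423801}{4096} \approx 103.47$)
$4837406 + d = 4837406 + \frac{423801}{4096} = \frac{19814438777}{4096}$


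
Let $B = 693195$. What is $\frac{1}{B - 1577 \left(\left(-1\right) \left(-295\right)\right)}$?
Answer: $\frac{1}{227980} \approx 4.3863 \cdot 10^{-6}$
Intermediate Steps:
$\frac{1}{B - 1577 \left(\left(-1\right) \left(-295\right)\right)} = \frac{1}{693195 - 1577 \left(\left(-1\right) \left(-295\right)\right)} = \frac{1}{693195 - 465215} = \frac{1}{227980}$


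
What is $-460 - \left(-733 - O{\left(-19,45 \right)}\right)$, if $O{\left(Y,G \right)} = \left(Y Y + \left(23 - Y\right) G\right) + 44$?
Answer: $2568$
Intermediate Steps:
$O{\left(Y,G \right)} = 44 + Y^{2} + G \left(23 - Y\right)$ ($O{\left(Y,G \right)} = \left(Y^{2} + G \left(23 - Y\right)\right) + 44 = 44 + Y^{2} + G \left(23 - Y\right)$)
$-460 - \left(-733 - O{\left(-19,45 \right)}\right) = -460 - \left(-733 - \left(44 + \left(-19\right)^{2} + 23 \cdot 45 - 45 \left(-19\right)\right)\right) = -460 - \left(-733 - \left(44 + 361 + 1035 + 855\right)\right) = -460 - \left(-733 - 2295\right) = -460 - -3028 = -460 + 3028 = 2568$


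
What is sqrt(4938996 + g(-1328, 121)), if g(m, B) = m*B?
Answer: 2*sqrt(1194577) ≈ 2185.9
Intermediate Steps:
g(m, B) = B*m
sqrt(4938996 + g(-1328, 121)) = sqrt(4938996 + 121*(-1328)) = sqrt(4938996 - 160688) = sqrt(4778308) = 2*sqrt(1194577)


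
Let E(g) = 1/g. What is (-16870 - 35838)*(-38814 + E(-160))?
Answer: 81832345657/40 ≈ 2.0458e+9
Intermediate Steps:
(-16870 - 35838)*(-38814 + E(-160)) = (-16870 - 35838)*(-38814 + 1/(-160)) = -52708*(-38814 - 1/160) = -52708*(-6210241/160) = 81832345657/40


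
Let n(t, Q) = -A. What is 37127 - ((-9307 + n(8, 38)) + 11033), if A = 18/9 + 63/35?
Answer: 177024/5 ≈ 35405.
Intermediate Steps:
A = 19/5 (A = 18*(⅑) + 63*(1/35) = 2 + 9/5 = 19/5 ≈ 3.8000)
n(t, Q) = -19/5 (n(t, Q) = -1*19/5 = -19/5)
37127 - ((-9307 + n(8, 38)) + 11033) = 37127 - ((-9307 - 19/5) + 11033) = 37127 - (-46554/5 + 11033) = 37127 - 1*8611/5 = 37127 - 8611/5 = 177024/5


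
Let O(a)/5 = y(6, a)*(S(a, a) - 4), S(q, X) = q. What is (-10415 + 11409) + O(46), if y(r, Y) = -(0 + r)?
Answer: -266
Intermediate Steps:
y(r, Y) = -r
O(a) = 120 - 30*a (O(a) = 5*((-1*6)*(a - 4)) = 5*(-6*(-4 + a)) = 5*(24 - 6*a) = 120 - 30*a)
(-10415 + 11409) + O(46) = (-10415 + 11409) + (120 - 30*46) = 994 + (120 - 1380) = 994 - 1260 = -266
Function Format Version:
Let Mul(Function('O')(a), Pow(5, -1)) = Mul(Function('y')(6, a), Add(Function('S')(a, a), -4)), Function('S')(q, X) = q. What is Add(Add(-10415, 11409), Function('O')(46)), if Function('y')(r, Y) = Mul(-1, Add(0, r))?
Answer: -266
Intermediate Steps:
Function('y')(r, Y) = Mul(-1, r)
Function('O')(a) = Add(120, Mul(-30, a)) (Function('O')(a) = Mul(5, Mul(Mul(-1, 6), Add(a, -4))) = Mul(5, Mul(-6, Add(-4, a))) = Mul(5, Add(24, Mul(-6, a))) = Add(120, Mul(-30, a)))
Add(Add(-10415, 11409), Function('O')(46)) = Add(Add(-10415, 11409), Add(120, Mul(-30, 46))) = Add(994, Add(120, -1380)) = Add(994, -1260) = -266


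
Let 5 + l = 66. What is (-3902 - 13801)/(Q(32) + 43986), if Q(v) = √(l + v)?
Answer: -259561386/644922701 + 5901*√93/644922701 ≈ -0.40238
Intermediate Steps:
l = 61 (l = -5 + 66 = 61)
Q(v) = √(61 + v)
(-3902 - 13801)/(Q(32) + 43986) = (-3902 - 13801)/(√(61 + 32) + 43986) = -17703/(√93 + 43986) = -17703/(43986 + √93)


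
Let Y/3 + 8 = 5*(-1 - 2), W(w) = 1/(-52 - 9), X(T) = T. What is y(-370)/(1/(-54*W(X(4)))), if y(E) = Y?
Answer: -3726/61 ≈ -61.082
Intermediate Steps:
W(w) = -1/61 (W(w) = 1/(-61) = -1/61)
Y = -69 (Y = -24 + 3*(5*(-1 - 2)) = -24 + 3*(5*(-3)) = -24 + 3*(-15) = -24 - 45 = -69)
y(E) = -69
y(-370)/(1/(-54*W(X(4)))) = -69*(-54*(-1/61)) = -69/(1/(54/61)) = -69/61/54 = -69*54/61 = -3726/61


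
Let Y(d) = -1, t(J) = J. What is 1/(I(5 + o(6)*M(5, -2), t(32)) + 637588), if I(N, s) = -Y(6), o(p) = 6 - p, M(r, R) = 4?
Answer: 1/637589 ≈ 1.5684e-6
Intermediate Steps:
I(N, s) = 1 (I(N, s) = -1*(-1) = 1)
1/(I(5 + o(6)*M(5, -2), t(32)) + 637588) = 1/(1 + 637588) = 1/637589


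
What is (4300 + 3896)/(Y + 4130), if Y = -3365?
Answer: 2732/255 ≈ 10.714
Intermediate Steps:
(4300 + 3896)/(Y + 4130) = (4300 + 3896)/(-3365 + 4130) = 8196/765 = 8196*(1/765) = 2732/255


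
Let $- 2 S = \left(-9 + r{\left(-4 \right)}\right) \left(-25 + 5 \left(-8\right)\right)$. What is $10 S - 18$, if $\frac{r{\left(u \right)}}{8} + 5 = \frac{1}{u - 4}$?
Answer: $-16268$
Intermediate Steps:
$r{\left(u \right)} = -40 + \frac{8}{-4 + u}$ ($r{\left(u \right)} = -40 + \frac{8}{u - 4} = -40 + \frac{8}{-4 + u}$)
$S = -1625$ ($S = - \frac{\left(-9 + \frac{8 \left(21 - -20\right)}{-4 - 4}\right) \left(-25 + 5 \left(-8\right)\right)}{2} = - \frac{\left(-9 + \frac{8 \left(21 + 20\right)}{-8}\right) \left(-25 - 40\right)}{2} = - \frac{\left(-9 + 8 \left(- \frac{1}{8}\right) 41\right) \left(-65\right)}{2} = - \frac{\left(-9 - 41\right) \left(-65\right)}{2} = - \frac{\left(-50\right) \left(-65\right)}{2} = \left(- \frac{1}{2}\right) 3250 = -1625$)
$10 S - 18 = 10 \left(-1625\right) - 18 = -16250 - 18 = -16268$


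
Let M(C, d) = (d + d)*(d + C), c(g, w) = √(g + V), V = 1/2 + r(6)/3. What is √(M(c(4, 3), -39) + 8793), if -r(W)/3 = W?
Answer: √(11835 - 39*I*√6) ≈ 108.79 - 0.4391*I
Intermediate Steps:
r(W) = -3*W
V = -11/2 (V = 1/2 - 3*6/3 = 1*(½) - 18*⅓ = ½ - 6 = -11/2 ≈ -5.5000)
c(g, w) = √(-11/2 + g) (c(g, w) = √(g - 11/2) = √(-11/2 + g))
M(C, d) = 2*d*(C + d) (M(C, d) = (2*d)*(C + d) = 2*d*(C + d))
√(M(c(4, 3), -39) + 8793) = √(2*(-39)*(√(-22 + 4*4)/2 - 39) + 8793) = √(2*(-39)*(√(-22 + 16)/2 - 39) + 8793) = √(2*(-39)*(√(-6)/2 - 39) + 8793) = √(2*(-39)*((I*√6)/2 - 39) + 8793) = √(2*(-39)*(I*√6/2 - 39) + 8793) = √(2*(-39)*(-39 + I*√6/2) + 8793) = √((3042 - 39*I*√6) + 8793) = √(11835 - 39*I*√6)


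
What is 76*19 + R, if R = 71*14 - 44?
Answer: 2394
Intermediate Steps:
R = 950 (R = 994 - 44 = 950)
76*19 + R = 76*19 + 950 = 1444 + 950 = 2394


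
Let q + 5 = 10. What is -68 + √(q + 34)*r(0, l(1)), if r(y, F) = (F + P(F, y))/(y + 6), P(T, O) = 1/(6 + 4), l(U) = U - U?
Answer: -68 + √39/60 ≈ -67.896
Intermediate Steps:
q = 5 (q = -5 + 10 = 5)
l(U) = 0
P(T, O) = ⅒ (P(T, O) = 1/10 = ⅒)
r(y, F) = (⅒ + F)/(6 + y) (r(y, F) = (F + ⅒)/(y + 6) = (⅒ + F)/(6 + y))
-68 + √(q + 34)*r(0, l(1)) = -68 + √(5 + 34)*((⅒ + 0)/(6 + 0)) = -68 + √39*((⅒)/6) = -68 + √39*((⅙)*(⅒)) = -68 + √39*(1/60) = -68 + √39/60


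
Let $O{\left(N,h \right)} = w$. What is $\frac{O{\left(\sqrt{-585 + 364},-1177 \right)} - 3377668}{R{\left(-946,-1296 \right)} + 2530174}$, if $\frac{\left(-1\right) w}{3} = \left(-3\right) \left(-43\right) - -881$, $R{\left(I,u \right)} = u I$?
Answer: $- \frac{1690349}{1878095} \approx -0.90003$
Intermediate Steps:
$R{\left(I,u \right)} = I u$
$w = -3030$ ($w = - 3 \left(\left(-3\right) \left(-43\right) - -881\right) = - 3 \left(129 + 881\right) = \left(-3\right) 1010 = -3030$)
$O{\left(N,h \right)} = -3030$
$\frac{O{\left(\sqrt{-585 + 364},-1177 \right)} - 3377668}{R{\left(-946,-1296 \right)} + 2530174} = \frac{-3030 - 3377668}{\left(-946\right) \left(-1296\right) + 2530174} = - \frac{3380698}{1226016 + 2530174} = - \frac{3380698}{3756190} = \left(-3380698\right) \frac{1}{3756190} = - \frac{1690349}{1878095}$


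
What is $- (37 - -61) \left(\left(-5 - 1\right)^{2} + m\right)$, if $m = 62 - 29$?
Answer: $-6762$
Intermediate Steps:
$m = 33$ ($m = 62 - 29 = 33$)
$- (37 - -61) \left(\left(-5 - 1\right)^{2} + m\right) = - (37 - -61) \left(\left(-5 - 1\right)^{2} + 33\right) = - (37 + 61) \left(\left(-6\right)^{2} + 33\right) = \left(-1\right) 98 \left(36 + 33\right) = \left(-98\right) 69 = -6762$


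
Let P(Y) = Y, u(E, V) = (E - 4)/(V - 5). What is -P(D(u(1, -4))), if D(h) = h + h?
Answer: -⅔ ≈ -0.66667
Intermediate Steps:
u(E, V) = (-4 + E)/(-5 + V)
D(h) = 2*h
-P(D(u(1, -4))) = -2*(-4 + 1)/(-5 - 4) = -2*-3/(-9) = -2*(-⅑*(-3)) = -2/3 = -1*⅔ = -⅔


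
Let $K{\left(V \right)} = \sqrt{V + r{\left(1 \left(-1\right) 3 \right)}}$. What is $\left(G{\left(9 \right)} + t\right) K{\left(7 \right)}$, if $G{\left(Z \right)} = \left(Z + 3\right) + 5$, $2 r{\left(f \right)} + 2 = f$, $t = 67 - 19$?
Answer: $\frac{195 \sqrt{2}}{2} \approx 137.89$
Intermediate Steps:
$t = 48$
$r{\left(f \right)} = -1 + \frac{f}{2}$
$G{\left(Z \right)} = 8 + Z$ ($G{\left(Z \right)} = \left(3 + Z\right) + 5 = 8 + Z$)
$K{\left(V \right)} = \sqrt{- \frac{5}{2} + V}$ ($K{\left(V \right)} = \sqrt{V + \left(-1 + \frac{1 \left(-1\right) 3}{2}\right)} = \sqrt{V + \left(-1 + \frac{\left(-1\right) 3}{2}\right)} = \sqrt{V + \left(-1 + \frac{1}{2} \left(-3\right)\right)} = \sqrt{V - \frac{5}{2}} = \sqrt{- \frac{5}{2} + V}$)
$\left(G{\left(9 \right)} + t\right) K{\left(7 \right)} = \left(\left(8 + 9\right) + 48\right) \frac{\sqrt{-10 + 4 \cdot 7}}{2} = \left(17 + 48\right) \frac{\sqrt{-10 + 28}}{2} = 65 \frac{\sqrt{18}}{2} = 65 \frac{3 \sqrt{2}}{2} = \frac{195 \sqrt{2}}{2}$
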